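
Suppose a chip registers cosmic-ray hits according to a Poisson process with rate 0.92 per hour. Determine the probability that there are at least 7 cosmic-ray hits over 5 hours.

0.1820

Over the interval, μ = 0.92 × 5 = 4.6 (5 hours).
P(N ≥ 7) = 1 − P(N ≤ 6) = 1 − Σ_{j=0}^{6} e^(−μ) μ^j/j! ≈ 0.1820.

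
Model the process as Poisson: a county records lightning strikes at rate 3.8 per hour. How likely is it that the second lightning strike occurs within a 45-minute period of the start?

Over the interval, μ = 3.8 × 0.75 = 2.85 (a 45-minute period = 0.75 hours).
The second arrival falls in the interval iff at least 2 events occur there: P(S_2 ≤ t) = P(N ≥ 2) = 1 − P(N ≤ 1) ≈ 0.7773.

0.7773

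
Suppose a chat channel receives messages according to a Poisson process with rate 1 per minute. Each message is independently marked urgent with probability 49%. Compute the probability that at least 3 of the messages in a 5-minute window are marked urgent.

0.4433

Thinning: the messages that are marked urgent themselves form a Poisson process with rate 0.49 × 1 = 0.49 per minute.
Over the interval, μ = 0.49 × 5 = 2.45 (a 5-minute window = 5 minutes).
P(N ≥ 3) = 1 − P(N ≤ 2) ≈ 0.4433.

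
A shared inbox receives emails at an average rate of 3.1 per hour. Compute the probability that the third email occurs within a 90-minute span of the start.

0.8426

Over the interval, μ = 3.1 × 1.5 = 4.65 (a 90-minute span = 1.5 hours).
The third arrival falls in the interval iff at least 3 events occur there: P(S_3 ≤ t) = P(N ≥ 3) = 1 − P(N ≤ 2) ≈ 0.8426.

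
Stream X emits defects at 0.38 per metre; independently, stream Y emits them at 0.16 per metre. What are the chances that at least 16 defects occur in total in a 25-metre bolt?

Independent Poisson processes superpose: combined rate λ = 0.38 + 0.16 = 0.54 per metre.
Over the interval, μ = 0.54 × 25 = 13.5 (a 25-metre bolt = 25 metres).
P(N ≥ 16) = 1 − P(N ≤ 15) ≈ 0.2822.

0.2822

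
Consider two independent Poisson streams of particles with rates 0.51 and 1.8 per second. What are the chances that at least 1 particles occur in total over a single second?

0.9007

Independent Poisson processes superpose: combined rate λ = 0.51 + 1.8 = 2.31 per second.
So μ = 2.31.
P(N ≥ 1) = 1 − P(N ≤ 0) ≈ 0.9007.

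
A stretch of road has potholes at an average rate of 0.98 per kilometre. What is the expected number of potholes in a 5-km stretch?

4.9

E[N] = λt = 0.98 × 5 = 4.9 (a 5-km stretch = 5 kilometres).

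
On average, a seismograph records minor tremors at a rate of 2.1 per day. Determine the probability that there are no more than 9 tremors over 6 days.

Over the interval, μ = 2.1 × 6 = 12.6 (6 days).
P(N ≤ 9) = Σ_{j=0}^{9} e^(−μ) μ^j/j! ≈ 0.1939.

0.1939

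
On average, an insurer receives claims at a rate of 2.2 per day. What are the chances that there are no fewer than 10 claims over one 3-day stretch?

Over the interval, μ = 2.2 × 3 = 6.6 (a 3-day stretch = 3 days).
P(N ≥ 10) = 1 − P(N ≤ 9) = 1 − Σ_{j=0}^{9} e^(−μ) μ^j/j! ≈ 0.1314.

0.1314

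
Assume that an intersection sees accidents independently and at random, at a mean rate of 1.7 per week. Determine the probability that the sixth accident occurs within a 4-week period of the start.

Over the interval, μ = 1.7 × 4 = 6.8 (a 4-week period = 4 weeks).
The sixth arrival falls in the interval iff at least 6 events occur there: P(S_6 ≤ t) = P(N ≥ 6) = 1 − P(N ≤ 5) ≈ 0.6730.

0.6730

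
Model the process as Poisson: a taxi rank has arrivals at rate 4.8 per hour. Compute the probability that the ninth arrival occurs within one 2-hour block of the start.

Over the interval, μ = 4.8 × 2 = 9.6 (a 2-hour block = 2 hours).
The ninth arrival falls in the interval iff at least 9 events occur there: P(S_9 ≤ t) = P(N ≥ 9) = 1 − P(N ≤ 8) ≈ 0.6204.

0.6204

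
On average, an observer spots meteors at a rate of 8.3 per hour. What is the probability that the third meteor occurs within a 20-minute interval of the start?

0.5226

Over the interval, μ = 8.3 × 1/3 ≈ 2.76667 (a 20-minute interval = 1/3 hours).
The third arrival falls in the interval iff at least 3 events occur there: P(S_3 ≤ t) = P(N ≥ 3) = 1 − P(N ≤ 2) ≈ 0.5226.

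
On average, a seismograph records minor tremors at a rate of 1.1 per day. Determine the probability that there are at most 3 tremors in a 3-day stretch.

Over the interval, μ = 1.1 × 3 = 3.3 (a 3-day stretch = 3 days).
P(N ≤ 3) = Σ_{j=0}^{3} e^(−μ) μ^j/j! ≈ 0.5803.

0.5803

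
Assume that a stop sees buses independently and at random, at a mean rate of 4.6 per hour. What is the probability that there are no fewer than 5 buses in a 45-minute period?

0.2651

Over the interval, μ = 4.6 × 0.75 = 3.45 (a 45-minute period = 0.75 hours).
P(N ≥ 5) = 1 − P(N ≤ 4) = 1 − Σ_{j=0}^{4} e^(−μ) μ^j/j! ≈ 0.2651.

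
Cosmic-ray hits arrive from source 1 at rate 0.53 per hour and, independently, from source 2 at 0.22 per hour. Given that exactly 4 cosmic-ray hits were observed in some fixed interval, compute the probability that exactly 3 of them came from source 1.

Given the total, each event is independently from source 1 with probability p = λ_1/(λ_1+λ_2) = 0.53/0.75 ≈ 0.7067.
So K ~ Binomial(4, 0.53/0.75): P(K = 3) = C(4,3) · (0.53/0.75)^3 · (0.22/0.75)^1 ≈ 0.4141.

0.4141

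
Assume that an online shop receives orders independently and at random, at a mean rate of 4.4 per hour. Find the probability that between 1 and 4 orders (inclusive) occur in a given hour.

0.5389

With mean μ = 4.4 per hour,
P(1 ≤ N ≤ 4) = Σ_{j=1}^{4} e^(−4.4) · 4.4^j/j! ≈ 0.5389.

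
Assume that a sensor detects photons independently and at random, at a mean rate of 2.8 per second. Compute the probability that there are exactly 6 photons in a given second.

0.0407

With mean μ = 2.8 per second,
P(N = 6) = e^(−μ) μ^6/6! = e^(−2.8) · 2.8^6/720 ≈ 0.0407.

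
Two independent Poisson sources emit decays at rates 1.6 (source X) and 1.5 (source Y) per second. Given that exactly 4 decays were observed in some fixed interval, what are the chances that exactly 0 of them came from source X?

0.0548

Given the total, each event is independently from source X with probability p = λ_X/(λ_X+λ_Y) = 1.6/3.1 ≈ 0.5161.
So K ~ Binomial(4, 1.6/3.1): P(K = 0) = C(4,0) · (1.6/3.1)^0 · (1.5/3.1)^4 ≈ 0.0548.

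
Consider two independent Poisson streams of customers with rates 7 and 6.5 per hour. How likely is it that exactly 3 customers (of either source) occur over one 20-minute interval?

0.1687

Independent Poisson processes superpose: combined rate λ = 7 + 6.5 = 13.5 per hour.
Over the interval, μ = 13.5 × 1/3 = 4.5 (a 20-minute interval = 1/3 hours).
P(N = 3) = e^(−4.5) · 4.5^3/3! ≈ 0.1687.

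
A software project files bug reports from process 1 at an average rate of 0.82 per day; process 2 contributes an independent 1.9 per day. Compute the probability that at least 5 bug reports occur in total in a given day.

0.1401

Independent Poisson processes superpose: combined rate λ = 0.82 + 1.9 = 2.72 per day.
So μ = 2.72.
P(N ≥ 5) = 1 − P(N ≤ 4) ≈ 0.1401.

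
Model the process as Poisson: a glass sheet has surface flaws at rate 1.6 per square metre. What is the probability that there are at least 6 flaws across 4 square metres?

Over the interval, μ = 1.6 × 4 = 6.4 (4 square metres).
P(N ≥ 6) = 1 − P(N ≤ 5) = 1 − Σ_{j=0}^{5} e^(−μ) μ^j/j! ≈ 0.6163.

0.6163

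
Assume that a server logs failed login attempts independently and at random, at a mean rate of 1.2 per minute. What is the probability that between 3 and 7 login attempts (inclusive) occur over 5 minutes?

Over the interval, μ = 1.2 × 5 = 6 (5 minutes).
P(3 ≤ N ≤ 7) = Σ_{j=3}^{7} e^(−6) · 6^j/j! ≈ 0.6820.

0.6820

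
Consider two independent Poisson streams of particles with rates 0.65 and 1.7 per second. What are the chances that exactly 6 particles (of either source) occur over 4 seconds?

0.0793

Independent Poisson processes superpose: combined rate λ = 0.65 + 1.7 = 2.35 per second.
Over the interval, μ = 2.35 × 4 = 9.4 (4 seconds).
P(N = 6) = e^(−9.4) · 9.4^6/6! ≈ 0.0793.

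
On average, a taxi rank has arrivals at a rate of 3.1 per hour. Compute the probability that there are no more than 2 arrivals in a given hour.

With mean μ = 3.1 per hour,
P(N ≤ 2) = Σ_{j=0}^{2} e^(−μ) μ^j/j! ≈ 0.4012.

0.4012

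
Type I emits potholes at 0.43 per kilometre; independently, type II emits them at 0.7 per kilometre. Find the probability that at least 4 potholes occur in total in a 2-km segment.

0.1926

Independent Poisson processes superpose: combined rate λ = 0.43 + 0.7 = 1.13 per kilometre.
Over the interval, μ = 1.13 × 2 = 2.26 (a 2-km segment = 2 kilometres).
P(N ≥ 4) = 1 − P(N ≤ 3) ≈ 0.1926.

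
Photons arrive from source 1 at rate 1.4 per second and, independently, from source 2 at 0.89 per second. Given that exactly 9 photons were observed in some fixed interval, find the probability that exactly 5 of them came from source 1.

0.2455

Given the total, each event is independently from source 1 with probability p = λ_1/(λ_1+λ_2) = 1.4/2.29 ≈ 0.6114.
So K ~ Binomial(9, 1.4/2.29): P(K = 5) = C(9,5) · (1.4/2.29)^5 · (0.89/2.29)^4 ≈ 0.2455.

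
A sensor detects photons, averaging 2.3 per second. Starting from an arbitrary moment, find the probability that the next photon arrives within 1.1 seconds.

0.9203

Inter-arrival times are exponential with rate λ = 2.3 per second.
P(T ≤ 1.1) = 1 − e^(−λt) = 1 − e^(−2.3 × 1.1) = 1 − e^(−2.53) ≈ 0.9203.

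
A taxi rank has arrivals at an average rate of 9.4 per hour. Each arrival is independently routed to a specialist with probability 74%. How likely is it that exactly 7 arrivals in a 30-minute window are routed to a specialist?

0.0377

Thinning: the arrivals that are routed to a specialist themselves form a Poisson process with rate 0.74 × 9.4 = 6.956 per hour.
Over the interval, μ = 6.956 × 0.5 = 3.478 (a 30-minute window = 0.5 hours).
P(N = 7) = e^(−3.478) · 3.478^7/7! ≈ 0.0377.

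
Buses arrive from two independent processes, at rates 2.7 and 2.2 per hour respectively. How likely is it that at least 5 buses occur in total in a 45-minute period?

0.3080

Independent Poisson processes superpose: combined rate λ = 2.7 + 2.2 = 4.9 per hour.
Over the interval, μ = 4.9 × 0.75 = 3.675 (a 45-minute period = 0.75 hours).
P(N ≥ 5) = 1 − P(N ≤ 4) ≈ 0.3080.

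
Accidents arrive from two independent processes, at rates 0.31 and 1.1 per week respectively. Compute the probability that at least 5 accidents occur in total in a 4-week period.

Independent Poisson processes superpose: combined rate λ = 0.31 + 1.1 = 1.41 per week.
Over the interval, μ = 1.41 × 4 = 5.64 (a 4-week period = 4 weeks).
P(N ≥ 5) = 1 − P(N ≤ 4) ≈ 0.6639.

0.6639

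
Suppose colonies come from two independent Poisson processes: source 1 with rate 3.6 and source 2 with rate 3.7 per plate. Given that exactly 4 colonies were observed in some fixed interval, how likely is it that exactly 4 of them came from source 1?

0.0591

Given the total, each event is independently from source 1 with probability p = λ_1/(λ_1+λ_2) = 3.6/7.3 ≈ 0.4932.
So K ~ Binomial(4, 3.6/7.3): P(K = 4) = C(4,4) · (3.6/7.3)^4 · (3.7/7.3)^0 ≈ 0.0591.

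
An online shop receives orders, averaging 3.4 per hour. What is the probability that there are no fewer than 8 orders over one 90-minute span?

0.1440

Over the interval, μ = 3.4 × 1.5 = 5.1 (a 90-minute span = 1.5 hours).
P(N ≥ 8) = 1 − P(N ≤ 7) = 1 − Σ_{j=0}^{7} e^(−μ) μ^j/j! ≈ 0.1440.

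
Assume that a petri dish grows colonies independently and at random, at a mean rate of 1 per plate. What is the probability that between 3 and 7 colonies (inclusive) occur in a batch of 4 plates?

0.7108

Over the interval, μ = 1 × 4 = 4 (a batch of 4 plates = 4 plates).
P(3 ≤ N ≤ 7) = Σ_{j=3}^{7} e^(−4) · 4^j/j! ≈ 0.7108.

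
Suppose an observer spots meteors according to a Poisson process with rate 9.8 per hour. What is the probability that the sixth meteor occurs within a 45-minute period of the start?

Over the interval, μ = 9.8 × 0.75 = 7.35 (a 45-minute period = 0.75 hours).
The sixth arrival falls in the interval iff at least 6 events occur there: P(S_6 ≤ t) = P(N ≥ 6) = 1 − P(N ≤ 5) ≈ 0.7417.

0.7417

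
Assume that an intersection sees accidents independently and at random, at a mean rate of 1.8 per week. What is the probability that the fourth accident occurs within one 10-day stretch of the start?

0.2578

Over the interval, μ = 1.8 × 10/7 ≈ 2.57143 (a 10-day stretch = 10/7 weeks).
The fourth arrival falls in the interval iff at least 4 events occur there: P(S_4 ≤ t) = P(N ≥ 4) = 1 − P(N ≤ 3) ≈ 0.2578.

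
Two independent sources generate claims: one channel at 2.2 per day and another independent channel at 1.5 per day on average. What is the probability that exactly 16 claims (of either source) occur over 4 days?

Independent Poisson processes superpose: combined rate λ = 2.2 + 1.5 = 3.7 per day.
Over the interval, μ = 3.7 × 4 = 14.8 (4 days).
P(N = 16) = e^(−14.8) · 14.8^16/16! ≈ 0.0946.

0.0946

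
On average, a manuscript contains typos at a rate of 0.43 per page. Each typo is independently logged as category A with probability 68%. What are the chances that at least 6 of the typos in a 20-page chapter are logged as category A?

Thinning: the typos that are logged as category A themselves form a Poisson process with rate 0.68 × 0.43 = 0.2924 per page.
Over the interval, μ = 0.2924 × 20 = 5.848 (a 20-page chapter = 20 pages).
P(N ≥ 6) = 1 − P(N ≤ 5) ≈ 0.5296.

0.5296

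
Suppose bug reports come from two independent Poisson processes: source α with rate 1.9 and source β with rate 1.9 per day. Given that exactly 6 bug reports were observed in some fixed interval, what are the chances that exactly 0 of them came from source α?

0.0156

Given the total, each event is independently from source α with probability p = λ_α/(λ_α+λ_β) = 1.9/3.8 = 0.5000.
So K ~ Binomial(6, 1.9/3.8): P(K = 0) = C(6,0) · (1.9/3.8)^0 · (1.9/3.8)^6 ≈ 0.0156.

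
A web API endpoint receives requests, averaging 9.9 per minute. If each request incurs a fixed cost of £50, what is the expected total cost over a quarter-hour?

E[N] = 9.9 × 15 = 148.5 (a quarter-hour = 15 minutes); E[cost] = 148.5 × £50 = £7425.

£7425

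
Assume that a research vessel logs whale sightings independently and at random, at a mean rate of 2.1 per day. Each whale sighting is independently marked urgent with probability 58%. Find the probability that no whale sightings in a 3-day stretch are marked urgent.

0.0259

Thinning: the whale sightings that are marked urgent themselves form a Poisson process with rate 0.58 × 2.1 = 1.218 per day.
Over the interval, μ = 1.218 × 3 = 3.654 (a 3-day stretch = 3 days).
P(N = 0) = e^(−3.654) · 3.654^0/0! ≈ 0.0259.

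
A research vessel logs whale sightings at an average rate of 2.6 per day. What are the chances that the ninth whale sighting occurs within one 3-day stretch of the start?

Over the interval, μ = 2.6 × 3 = 7.8 (a 3-day stretch = 3 days).
The ninth arrival falls in the interval iff at least 9 events occur there: P(S_9 ≤ t) = P(N ≥ 9) = 1 − P(N ≤ 8) ≈ 0.3796.

0.3796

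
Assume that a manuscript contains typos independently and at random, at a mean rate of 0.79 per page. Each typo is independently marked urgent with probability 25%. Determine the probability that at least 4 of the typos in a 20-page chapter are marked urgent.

0.5567

Thinning: the typos that are marked urgent themselves form a Poisson process with rate 0.25 × 0.79 = 0.1975 per page.
Over the interval, μ = 0.1975 × 20 = 3.95 (a 20-page chapter = 20 pages).
P(N ≥ 4) = 1 − P(N ≤ 3) ≈ 0.5567.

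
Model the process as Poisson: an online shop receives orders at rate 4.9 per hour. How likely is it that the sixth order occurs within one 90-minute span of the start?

Over the interval, μ = 4.9 × 1.5 = 7.35 (a 90-minute span = 1.5 hours).
The sixth arrival falls in the interval iff at least 6 events occur there: P(S_6 ≤ t) = P(N ≥ 6) = 1 − P(N ≤ 5) ≈ 0.7417.

0.7417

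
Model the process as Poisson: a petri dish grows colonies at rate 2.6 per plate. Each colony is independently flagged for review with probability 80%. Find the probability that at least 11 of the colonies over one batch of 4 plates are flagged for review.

Thinning: the colonies that are flagged for review themselves form a Poisson process with rate 0.8 × 2.6 = 2.08 per plate.
Over the interval, μ = 2.08 × 4 = 8.32 (a batch of 4 plates = 4 plates).
P(N ≥ 11) = 1 − P(N ≤ 10) ≈ 0.2171.

0.2171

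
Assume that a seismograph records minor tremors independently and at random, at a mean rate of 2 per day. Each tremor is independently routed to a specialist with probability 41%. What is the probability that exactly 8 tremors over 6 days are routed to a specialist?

0.0622

Thinning: the tremors that are routed to a specialist themselves form a Poisson process with rate 0.41 × 2 = 0.82 per day.
Over the interval, μ = 0.82 × 6 = 4.92 (6 days).
P(N = 8) = e^(−4.92) · 4.92^8/8! ≈ 0.0622.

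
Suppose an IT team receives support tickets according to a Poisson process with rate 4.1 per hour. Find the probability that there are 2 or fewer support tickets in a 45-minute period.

Over the interval, μ = 4.1 × 0.75 = 3.075 (a 45-minute period = 0.75 hours).
P(N ≤ 2) = Σ_{j=0}^{2} e^(−μ) μ^j/j! ≈ 0.4066.

0.4066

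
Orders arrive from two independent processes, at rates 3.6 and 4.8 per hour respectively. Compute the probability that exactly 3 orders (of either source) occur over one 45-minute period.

Independent Poisson processes superpose: combined rate λ = 3.6 + 4.8 = 8.4 per hour.
Over the interval, μ = 8.4 × 0.75 = 6.3 (a 45-minute period = 0.75 hours).
P(N = 3) = e^(−6.3) · 6.3^3/3! ≈ 0.0765.

0.0765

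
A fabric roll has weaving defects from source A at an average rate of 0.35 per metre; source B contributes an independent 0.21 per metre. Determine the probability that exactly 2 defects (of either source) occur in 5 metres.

Independent Poisson processes superpose: combined rate λ = 0.35 + 0.21 = 0.56 per metre.
Over the interval, μ = 0.56 × 5 = 2.8 (5 metres).
P(N = 2) = e^(−2.8) · 2.8^2/2! ≈ 0.2384.

0.2384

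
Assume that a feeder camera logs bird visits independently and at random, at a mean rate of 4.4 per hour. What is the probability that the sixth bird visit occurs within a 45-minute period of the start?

Over the interval, μ = 4.4 × 0.75 = 3.3 (a 45-minute period = 0.75 hours).
The sixth arrival falls in the interval iff at least 6 events occur there: P(S_6 ≤ t) = P(N ≥ 6) = 1 − P(N ≤ 5) ≈ 0.1171.

0.1171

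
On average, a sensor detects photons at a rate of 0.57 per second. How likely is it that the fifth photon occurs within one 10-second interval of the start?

Over the interval, μ = 0.57 × 10 = 5.7 (a 10-second interval = 10 seconds).
The fifth arrival falls in the interval iff at least 5 events occur there: P(S_5 ≤ t) = P(N ≥ 5) = 1 − P(N ≤ 4) ≈ 0.6728.

0.6728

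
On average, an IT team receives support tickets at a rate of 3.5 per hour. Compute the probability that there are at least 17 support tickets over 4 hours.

Over the interval, μ = 3.5 × 4 = 14 (4 hours).
P(N ≥ 17) = 1 − P(N ≤ 16) = 1 − Σ_{j=0}^{16} e^(−μ) μ^j/j! ≈ 0.2441.

0.2441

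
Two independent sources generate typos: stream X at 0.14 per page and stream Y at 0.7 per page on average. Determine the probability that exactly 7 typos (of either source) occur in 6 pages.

0.1061

Independent Poisson processes superpose: combined rate λ = 0.14 + 0.7 = 0.84 per page.
Over the interval, μ = 0.84 × 6 = 5.04 (6 pages).
P(N = 7) = e^(−5.04) · 5.04^7/7! ≈ 0.1061.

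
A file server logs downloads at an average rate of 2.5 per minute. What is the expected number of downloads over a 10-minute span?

25

E[N] = λt = 2.5 × 10 = 25 (a 10-minute span = 10 minutes).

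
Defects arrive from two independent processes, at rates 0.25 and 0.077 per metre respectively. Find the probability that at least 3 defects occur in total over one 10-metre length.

Independent Poisson processes superpose: combined rate λ = 0.25 + 0.077 = 0.327 per metre.
Over the interval, μ = 0.327 × 10 = 3.27 (a 10-metre length = 10 metres).
P(N ≥ 3) = 1 − P(N ≤ 2) ≈ 0.6345.

0.6345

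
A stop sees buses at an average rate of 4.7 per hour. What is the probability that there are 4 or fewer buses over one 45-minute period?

0.7207

Over the interval, μ = 4.7 × 0.75 = 3.525 (a 45-minute period = 0.75 hours).
P(N ≤ 4) = Σ_{j=0}^{4} e^(−μ) μ^j/j! ≈ 0.7207.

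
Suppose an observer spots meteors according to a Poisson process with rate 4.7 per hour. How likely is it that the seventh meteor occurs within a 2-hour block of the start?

0.8273

Over the interval, μ = 4.7 × 2 = 9.4 (a 2-hour block = 2 hours).
The seventh arrival falls in the interval iff at least 7 events occur there: P(S_7 ≤ t) = P(N ≥ 7) = 1 − P(N ≤ 6) ≈ 0.8273.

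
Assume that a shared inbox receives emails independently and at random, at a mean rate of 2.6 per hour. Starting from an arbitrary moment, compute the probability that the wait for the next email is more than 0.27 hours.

0.4956

The wait for the next event is exponential with rate λ = 2.6 per hour.
P(T > 0.27) = e^(−λt) = e^(−2.6 × 0.27) = e^(−0.702) ≈ 0.4956.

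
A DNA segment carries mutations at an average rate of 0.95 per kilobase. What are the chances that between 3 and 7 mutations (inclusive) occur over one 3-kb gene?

Over the interval, μ = 0.95 × 3 = 2.85 (a 3-kb gene = 3 kilobases).
P(3 ≤ N ≤ 7) = Σ_{j=3}^{7} e^(−2.85) · 2.85^j/j! ≈ 0.5334.

0.5334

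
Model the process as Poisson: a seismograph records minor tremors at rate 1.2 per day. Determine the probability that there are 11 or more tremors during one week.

0.2257

Over the interval, μ = 1.2 × 7 = 8.4 (a week = 7 days).
P(N ≥ 11) = 1 − P(N ≤ 10) = 1 − Σ_{j=0}^{10} e^(−μ) μ^j/j! ≈ 0.2257.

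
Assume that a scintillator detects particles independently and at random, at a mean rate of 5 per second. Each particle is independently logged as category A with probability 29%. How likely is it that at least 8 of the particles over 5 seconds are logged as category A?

Thinning: the particles that are logged as category A themselves form a Poisson process with rate 0.29 × 5 = 1.45 per second.
Over the interval, μ = 1.45 × 5 = 7.25 (5 seconds).
P(N ≥ 8) = 1 − P(N ≤ 7) ≈ 0.4385.

0.4385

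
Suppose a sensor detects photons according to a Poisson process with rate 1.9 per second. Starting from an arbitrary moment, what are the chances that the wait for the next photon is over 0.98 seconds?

0.1554

The wait for the next event is exponential with rate λ = 1.9 per second.
P(T > 0.98) = e^(−λt) = e^(−1.9 × 0.98) = e^(−1.862) ≈ 0.1554.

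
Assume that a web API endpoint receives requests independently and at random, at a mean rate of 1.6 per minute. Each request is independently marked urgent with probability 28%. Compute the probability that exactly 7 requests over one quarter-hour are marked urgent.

Thinning: the requests that are marked urgent themselves form a Poisson process with rate 0.28 × 1.6 = 0.448 per minute.
Over the interval, μ = 0.448 × 15 = 6.72 (a quarter-hour = 15 minutes).
P(N = 7) = e^(−6.72) · 6.72^7/7! ≈ 0.1481.

0.1481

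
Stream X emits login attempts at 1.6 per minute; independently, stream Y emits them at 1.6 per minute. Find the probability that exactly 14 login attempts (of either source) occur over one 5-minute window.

Independent Poisson processes superpose: combined rate λ = 1.6 + 1.6 = 3.2 per minute.
Over the interval, μ = 3.2 × 5 = 16 (a 5-minute window = 5 minutes).
P(N = 14) = e^(−16) · 16^14/14! ≈ 0.0930.

0.0930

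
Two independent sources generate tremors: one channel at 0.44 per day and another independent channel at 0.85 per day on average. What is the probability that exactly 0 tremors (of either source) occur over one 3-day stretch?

Independent Poisson processes superpose: combined rate λ = 0.44 + 0.85 = 1.29 per day.
Over the interval, μ = 1.29 × 3 = 3.87 (a 3-day stretch = 3 days).
P(N = 0) = e^(−3.87) · 3.87^0/0! ≈ 0.0209.

0.0209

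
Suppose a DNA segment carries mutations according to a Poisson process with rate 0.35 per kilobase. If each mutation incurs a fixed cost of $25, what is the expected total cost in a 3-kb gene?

E[N] = 0.35 × 3 = 1.05 (a 3-kb gene = 3 kilobases); E[cost] = 1.05 × $25 = $26.25.

$26.25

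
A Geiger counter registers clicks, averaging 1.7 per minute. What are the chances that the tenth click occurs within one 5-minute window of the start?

Over the interval, μ = 1.7 × 5 = 8.5 (a 5-minute window = 5 minutes).
The tenth arrival falls in the interval iff at least 10 events occur there: P(S_10 ≤ t) = P(N ≥ 10) = 1 − P(N ≤ 9) ≈ 0.3470.

0.3470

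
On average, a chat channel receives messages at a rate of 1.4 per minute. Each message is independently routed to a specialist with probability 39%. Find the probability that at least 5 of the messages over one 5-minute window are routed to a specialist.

0.1416

Thinning: the messages that are routed to a specialist themselves form a Poisson process with rate 0.39 × 1.4 = 0.546 per minute.
Over the interval, μ = 0.546 × 5 = 2.73 (a 5-minute window = 5 minutes).
P(N ≥ 5) = 1 − P(N ≤ 4) ≈ 0.1416.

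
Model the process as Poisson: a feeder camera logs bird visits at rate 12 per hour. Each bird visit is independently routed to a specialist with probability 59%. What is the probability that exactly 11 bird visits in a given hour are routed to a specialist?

0.0473

Thinning: the bird visits that are routed to a specialist themselves form a Poisson process with rate 0.59 × 12 = 7.08 per hour.
So μ = 7.08.
P(N = 11) = e^(−7.08) · 7.08^11/11! ≈ 0.0473.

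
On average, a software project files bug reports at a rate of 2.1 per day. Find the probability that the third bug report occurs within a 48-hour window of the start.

0.7898

Over the interval, μ = 2.1 × 2 = 4.2 (a 48-hour window = 2 days).
The third arrival falls in the interval iff at least 3 events occur there: P(S_3 ≤ t) = P(N ≥ 3) = 1 − P(N ≤ 2) ≈ 0.7898.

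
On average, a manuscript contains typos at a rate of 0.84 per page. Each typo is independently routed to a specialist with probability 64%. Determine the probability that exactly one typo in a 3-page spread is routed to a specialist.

0.3215

Thinning: the typos that are routed to a specialist themselves form a Poisson process with rate 0.64 × 0.84 = 0.5376 per page.
Over the interval, μ = 0.5376 × 3 = 1.6128 (a 3-page spread = 3 pages).
P(N = 1) = e^(−1.6128) · 1.6128^1/1! ≈ 0.3215.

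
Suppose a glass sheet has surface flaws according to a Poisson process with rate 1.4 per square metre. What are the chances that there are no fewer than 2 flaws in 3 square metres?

Over the interval, μ = 1.4 × 3 = 4.2 (3 square metres).
P(N ≥ 2) = 1 − P(N ≤ 1) = 1 − Σ_{j=0}^{1} e^(−μ) μ^j/j! ≈ 0.9220.

0.9220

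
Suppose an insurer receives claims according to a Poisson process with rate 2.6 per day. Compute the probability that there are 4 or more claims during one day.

0.2640

With mean μ = 2.6 per day,
P(N ≥ 4) = 1 − P(N ≤ 3) = 1 − Σ_{j=0}^{3} e^(−μ) μ^j/j! ≈ 0.2640.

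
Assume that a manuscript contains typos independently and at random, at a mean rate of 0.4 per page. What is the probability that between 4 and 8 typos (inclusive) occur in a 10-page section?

0.5452

Over the interval, μ = 0.4 × 10 = 4 (a 10-page section = 10 pages).
P(4 ≤ N ≤ 8) = Σ_{j=4}^{8} e^(−4) · 4^j/j! ≈ 0.5452.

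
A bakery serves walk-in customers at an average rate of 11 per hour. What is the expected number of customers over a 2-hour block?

E[N] = λt = 11 × 2 = 22 (a 2-hour block = 2 hours).

22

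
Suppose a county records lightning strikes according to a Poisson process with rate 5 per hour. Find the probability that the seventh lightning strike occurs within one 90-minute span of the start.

0.6218

Over the interval, μ = 5 × 1.5 = 7.5 (a 90-minute span = 1.5 hours).
The seventh arrival falls in the interval iff at least 7 events occur there: P(S_7 ≤ t) = P(N ≥ 7) = 1 − P(N ≤ 6) ≈ 0.6218.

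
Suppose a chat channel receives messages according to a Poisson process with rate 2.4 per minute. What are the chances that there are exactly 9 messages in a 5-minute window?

0.0874

Over the interval, μ = 2.4 × 5 = 12 (a 5-minute window = 5 minutes).
P(N = 9) = e^(−μ) μ^9/9! = e^(−12) · 12^9/362880 ≈ 0.0874.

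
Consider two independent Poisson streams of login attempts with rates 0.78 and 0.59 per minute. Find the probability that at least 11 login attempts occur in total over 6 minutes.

0.2065

Independent Poisson processes superpose: combined rate λ = 0.78 + 0.59 = 1.37 per minute.
Over the interval, μ = 1.37 × 6 = 8.22 (6 minutes).
P(N ≥ 11) = 1 − P(N ≤ 10) ≈ 0.2065.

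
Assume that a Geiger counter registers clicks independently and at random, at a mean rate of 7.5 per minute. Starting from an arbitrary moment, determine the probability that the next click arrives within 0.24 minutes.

Inter-arrival times are exponential with rate λ = 7.5 per minute.
P(T ≤ 0.24) = 1 − e^(−λt) = 1 − e^(−7.5 × 0.24) = 1 − e^(−1.8) ≈ 0.8347.

0.8347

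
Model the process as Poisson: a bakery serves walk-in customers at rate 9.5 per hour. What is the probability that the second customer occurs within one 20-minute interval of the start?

0.8244

Over the interval, μ = 9.5 × 1/3 ≈ 3.16667 (a 20-minute interval = 1/3 hours).
The second arrival falls in the interval iff at least 2 events occur there: P(S_2 ≤ t) = P(N ≥ 2) = 1 − P(N ≤ 1) ≈ 0.8244.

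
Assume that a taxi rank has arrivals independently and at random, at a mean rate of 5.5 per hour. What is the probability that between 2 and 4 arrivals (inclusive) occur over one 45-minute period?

Over the interval, μ = 5.5 × 0.75 = 4.125 (a 45-minute period = 0.75 hours).
P(2 ≤ N ≤ 4) = Σ_{j=2}^{4} e^(−4.125) · 4.125^j/j! ≈ 0.5216.

0.5216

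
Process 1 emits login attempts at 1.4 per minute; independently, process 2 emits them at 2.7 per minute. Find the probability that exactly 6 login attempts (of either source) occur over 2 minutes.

0.1160

Independent Poisson processes superpose: combined rate λ = 1.4 + 2.7 = 4.1 per minute.
Over the interval, μ = 4.1 × 2 = 8.2 (2 minutes).
P(N = 6) = e^(−8.2) · 8.2^6/6! ≈ 0.1160.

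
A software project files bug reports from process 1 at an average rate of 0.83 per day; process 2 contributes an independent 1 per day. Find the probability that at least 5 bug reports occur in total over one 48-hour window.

0.3051

Independent Poisson processes superpose: combined rate λ = 0.83 + 1 = 1.83 per day.
Over the interval, μ = 1.83 × 2 = 3.66 (a 48-hour window = 2 days).
P(N ≥ 5) = 1 − P(N ≤ 4) ≈ 0.3051.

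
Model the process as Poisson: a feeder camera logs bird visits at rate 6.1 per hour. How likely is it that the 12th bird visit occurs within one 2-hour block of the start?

Over the interval, μ = 6.1 × 2 = 12.2 (a 2-hour block = 2 hours).
The 12th arrival falls in the interval iff at least 12 events occur there: P(S_12 ≤ t) = P(N ≥ 12) = 1 − P(N ≤ 11) ≈ 0.5611.

0.5611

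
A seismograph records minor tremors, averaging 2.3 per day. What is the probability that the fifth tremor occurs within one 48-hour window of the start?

Over the interval, μ = 2.3 × 2 = 4.6 (a 48-hour window = 2 days).
The fifth arrival falls in the interval iff at least 5 events occur there: P(S_5 ≤ t) = P(N ≥ 5) = 1 − P(N ≤ 4) ≈ 0.4868.

0.4868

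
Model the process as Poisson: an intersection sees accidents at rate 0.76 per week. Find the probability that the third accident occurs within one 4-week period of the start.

0.5857

Over the interval, μ = 0.76 × 4 = 3.04 (a 4-week period = 4 weeks).
The third arrival falls in the interval iff at least 3 events occur there: P(S_3 ≤ t) = P(N ≥ 3) = 1 − P(N ≤ 2) ≈ 0.5857.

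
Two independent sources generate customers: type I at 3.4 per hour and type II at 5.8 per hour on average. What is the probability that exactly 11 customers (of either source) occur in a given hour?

0.1012

Independent Poisson processes superpose: combined rate λ = 3.4 + 5.8 = 9.2 per hour.
So μ = 9.2.
P(N = 11) = e^(−9.2) · 9.2^11/11! ≈ 0.1012.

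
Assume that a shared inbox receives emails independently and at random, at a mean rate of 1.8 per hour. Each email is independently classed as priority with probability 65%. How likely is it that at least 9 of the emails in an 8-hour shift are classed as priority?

0.5907

Thinning: the emails that are classed as priority themselves form a Poisson process with rate 0.65 × 1.8 = 1.17 per hour.
Over the interval, μ = 1.17 × 8 = 9.36 (an 8-hour shift = 8 hours).
P(N ≥ 9) = 1 − P(N ≤ 8) ≈ 0.5907.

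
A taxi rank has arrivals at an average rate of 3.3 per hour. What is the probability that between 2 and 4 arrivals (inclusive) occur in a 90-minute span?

Over the interval, μ = 3.3 × 1.5 = 4.95 (a 90-minute span = 1.5 hours).
P(2 ≤ N ≤ 4) = Σ_{j=2}^{4} e^(−4.95) · 4.95^j/j! ≈ 0.4072.

0.4072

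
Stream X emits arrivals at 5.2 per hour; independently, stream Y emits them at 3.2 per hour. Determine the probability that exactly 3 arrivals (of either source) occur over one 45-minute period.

0.0765

Independent Poisson processes superpose: combined rate λ = 5.2 + 3.2 = 8.4 per hour.
Over the interval, μ = 8.4 × 0.75 = 6.3 (a 45-minute period = 0.75 hours).
P(N = 3) = e^(−6.3) · 6.3^3/3! ≈ 0.0765.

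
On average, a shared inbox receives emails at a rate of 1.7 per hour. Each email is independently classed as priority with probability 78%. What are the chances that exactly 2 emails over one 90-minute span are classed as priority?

Thinning: the emails that are classed as priority themselves form a Poisson process with rate 0.78 × 1.7 = 1.326 per hour.
Over the interval, μ = 1.326 × 1.5 = 1.989 (a 90-minute span = 1.5 hours).
P(N = 2) = e^(−1.989) · 1.989^2/2! ≈ 0.2707.

0.2707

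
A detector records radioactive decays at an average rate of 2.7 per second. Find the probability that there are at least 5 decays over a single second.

With mean μ = 2.7 per second,
P(N ≥ 5) = 1 − P(N ≤ 4) = 1 − Σ_{j=0}^{4} e^(−μ) μ^j/j! ≈ 0.1371.

0.1371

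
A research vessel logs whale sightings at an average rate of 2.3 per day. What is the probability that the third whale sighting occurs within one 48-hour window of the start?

0.8374

Over the interval, μ = 2.3 × 2 = 4.6 (a 48-hour window = 2 days).
The third arrival falls in the interval iff at least 3 events occur there: P(S_3 ≤ t) = P(N ≥ 3) = 1 − P(N ≤ 2) ≈ 0.8374.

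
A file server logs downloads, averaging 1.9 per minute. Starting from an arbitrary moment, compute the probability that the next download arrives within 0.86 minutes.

0.8049

Inter-arrival times are exponential with rate λ = 1.9 per minute.
P(T ≤ 0.86) = 1 − e^(−λt) = 1 − e^(−1.9 × 0.86) = 1 − e^(−1.634) ≈ 0.8049.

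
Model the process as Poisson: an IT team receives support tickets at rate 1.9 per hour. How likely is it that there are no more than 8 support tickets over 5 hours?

Over the interval, μ = 1.9 × 5 = 9.5 (5 hours).
P(N ≤ 8) = Σ_{j=0}^{8} e^(−μ) μ^j/j! ≈ 0.3918.

0.3918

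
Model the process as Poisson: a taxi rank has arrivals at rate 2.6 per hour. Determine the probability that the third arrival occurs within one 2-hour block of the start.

0.8912

Over the interval, μ = 2.6 × 2 = 5.2 (a 2-hour block = 2 hours).
The third arrival falls in the interval iff at least 3 events occur there: P(S_3 ≤ t) = P(N ≥ 3) = 1 − P(N ≤ 2) ≈ 0.8912.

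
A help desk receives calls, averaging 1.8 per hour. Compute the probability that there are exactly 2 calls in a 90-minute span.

0.2450

Over the interval, μ = 1.8 × 1.5 = 2.7 (a 90-minute span = 1.5 hours).
P(N = 2) = e^(−μ) μ^2/2! = e^(−2.7) · 2.7^2/2 ≈ 0.2450.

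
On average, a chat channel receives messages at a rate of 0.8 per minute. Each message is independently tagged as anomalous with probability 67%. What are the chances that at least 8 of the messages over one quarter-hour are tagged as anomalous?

0.5526

Thinning: the messages that are tagged as anomalous themselves form a Poisson process with rate 0.67 × 0.8 = 0.536 per minute.
Over the interval, μ = 0.536 × 15 = 8.04 (a quarter-hour = 15 minutes).
P(N ≥ 8) = 1 − P(N ≤ 7) ≈ 0.5526.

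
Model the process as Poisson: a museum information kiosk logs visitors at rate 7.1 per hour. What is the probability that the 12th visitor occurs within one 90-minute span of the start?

Over the interval, μ = 7.1 × 1.5 = 10.65 (a 90-minute span = 1.5 hours).
The 12th arrival falls in the interval iff at least 12 events occur there: P(S_12 ≤ t) = P(N ≥ 12) = 1 − P(N ≤ 11) ≈ 0.3790.

0.3790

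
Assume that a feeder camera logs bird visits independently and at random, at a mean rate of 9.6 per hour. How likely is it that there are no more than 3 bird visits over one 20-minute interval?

0.6025

Over the interval, μ = 9.6 × 1/3 = 3.2 (a 20-minute interval = 1/3 hours).
P(N ≤ 3) = Σ_{j=0}^{3} e^(−μ) μ^j/j! ≈ 0.6025.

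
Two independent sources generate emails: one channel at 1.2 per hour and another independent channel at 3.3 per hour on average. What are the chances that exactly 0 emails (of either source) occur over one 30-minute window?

0.1054

Independent Poisson processes superpose: combined rate λ = 1.2 + 3.3 = 4.5 per hour.
Over the interval, μ = 4.5 × 0.5 = 2.25 (a 30-minute window = 0.5 hours).
P(N = 0) = e^(−2.25) · 2.25^0/0! ≈ 0.1054.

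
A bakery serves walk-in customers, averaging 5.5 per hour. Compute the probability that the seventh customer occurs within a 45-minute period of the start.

Over the interval, μ = 5.5 × 0.75 = 4.125 (a 45-minute period = 0.75 hours).
The seventh arrival falls in the interval iff at least 7 events occur there: P(S_7 ≤ t) = P(N ≥ 7) = 1 − P(N ≤ 6) ≈ 0.1241.

0.1241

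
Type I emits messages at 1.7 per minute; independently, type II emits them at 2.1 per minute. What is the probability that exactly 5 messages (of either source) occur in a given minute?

Independent Poisson processes superpose: combined rate λ = 1.7 + 2.1 = 3.8 per minute.
So μ = 3.8.
P(N = 5) = e^(−3.8) · 3.8^5/5! ≈ 0.1477.

0.1477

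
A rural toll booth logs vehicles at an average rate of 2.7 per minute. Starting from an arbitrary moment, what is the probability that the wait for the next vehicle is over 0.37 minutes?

0.3682

The wait for the next event is exponential with rate λ = 2.7 per minute.
P(T > 0.37) = e^(−λt) = e^(−2.7 × 0.37) = e^(−0.999) ≈ 0.3682.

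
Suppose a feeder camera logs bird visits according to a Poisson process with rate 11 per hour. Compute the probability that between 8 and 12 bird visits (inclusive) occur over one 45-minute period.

Over the interval, μ = 11 × 0.75 = 8.25 (a 45-minute period = 0.75 hours).
P(8 ≤ N ≤ 12) = Σ_{j=8}^{12} e^(−8.25) · 8.25^j/j! ≈ 0.5048.

0.5048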